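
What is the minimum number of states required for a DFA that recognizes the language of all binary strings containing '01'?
Language: binary strings containing '01'
Lower bound (Myhill–Nerode): the prefixes ε, 0, 01 are pairwise distinguishable:
  ε vs 01: suffix ε distinguishes them (ε is rejected, 01 is accepted)
  0 vs 01: suffix ε distinguishes them (0 is rejected, 01 is accepted)
  ε vs 0: suffix 1 distinguishes them (ε·1 = 1 is rejected, 0·1 = 01 is accepted)
So any DFA needs at least 3 states.
Upper bound: a DFA with 3 states exists (one state per class above: 'no progress', 'last symbol 0', and 'seen 01' (accepting sink)).
Minimum states: 3

Final answer: 3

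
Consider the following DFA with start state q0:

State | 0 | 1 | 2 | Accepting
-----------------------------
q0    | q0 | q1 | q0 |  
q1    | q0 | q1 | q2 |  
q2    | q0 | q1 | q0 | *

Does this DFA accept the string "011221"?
Start in q0.
Read '0': q0 → q0
Read '1': q0 → q1
Read '1': q1 → q1
Read '2': q1 → q2
Read '2': q2 → q0
Read '1': q0 → q1
Final state q1 is not accepting, so the string is rejected.

Final answer: No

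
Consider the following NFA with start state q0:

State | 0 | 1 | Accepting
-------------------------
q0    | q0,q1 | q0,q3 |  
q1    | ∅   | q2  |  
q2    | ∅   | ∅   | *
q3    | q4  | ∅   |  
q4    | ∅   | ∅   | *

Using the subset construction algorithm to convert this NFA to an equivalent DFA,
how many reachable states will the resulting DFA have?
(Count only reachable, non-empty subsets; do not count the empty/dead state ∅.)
Start subset: {q0}
{q0}: on 0 → {q0, q1}, on 1 → {q0, q3}
{q0, q1}: on 0 → {q0, q1}, on 1 → {q0, q2, q3}
{q0, q3}: on 0 → {q0, q1, q4}, on 1 → {q0, q3}
{q0, q2, q3}: on 0 → {q0, q1, q4}, on 1 → {q0, q3}
{q0, q1, q4}: on 0 → {q0, q1}, on 1 → {q0, q2, q3}
Reachable non-empty subsets: {q0}, {q0, q1}, {q0, q3}, {q0, q2, q3}, {q0, q1, q4} — 5 in total.

Final answer: 5 states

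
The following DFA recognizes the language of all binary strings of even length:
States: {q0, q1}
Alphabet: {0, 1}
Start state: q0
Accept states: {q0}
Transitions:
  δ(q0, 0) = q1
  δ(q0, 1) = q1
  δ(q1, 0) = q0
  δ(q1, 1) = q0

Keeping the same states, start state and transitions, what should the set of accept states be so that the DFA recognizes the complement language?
The DFA is complete (every state has a transition on every symbol), so the complement
is recognized by the same DFA with accepting and non-accepting states swapped.
Original accept states: {q0}
Complement accept states = All states - Original accept states
= {q0, q1} - {q0}
= {q1}
Complement language: strings of ODD length

Final answer: {q1}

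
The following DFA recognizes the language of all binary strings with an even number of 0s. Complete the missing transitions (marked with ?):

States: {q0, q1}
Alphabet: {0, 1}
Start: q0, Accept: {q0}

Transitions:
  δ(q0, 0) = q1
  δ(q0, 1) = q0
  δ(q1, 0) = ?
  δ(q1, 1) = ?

What each state remembers (consistent with the given transitions and accept states):
  q0: an even number of 0s has been read so far
  q1: an odd number of 0s has been read so far
Filling in the missing entries:
  δ(q1, 0): in q1 (an odd number of 0s has been read so far), after reading 0 we have: an even number of 0s has been read so far → q0
  δ(q1, 1): in q1 (an odd number of 0s has been read so far), after reading 1 we have: an odd number of 0s has been read so far → q1

Final answer: δ(q1, 0) = q0; δ(q1, 1) = q1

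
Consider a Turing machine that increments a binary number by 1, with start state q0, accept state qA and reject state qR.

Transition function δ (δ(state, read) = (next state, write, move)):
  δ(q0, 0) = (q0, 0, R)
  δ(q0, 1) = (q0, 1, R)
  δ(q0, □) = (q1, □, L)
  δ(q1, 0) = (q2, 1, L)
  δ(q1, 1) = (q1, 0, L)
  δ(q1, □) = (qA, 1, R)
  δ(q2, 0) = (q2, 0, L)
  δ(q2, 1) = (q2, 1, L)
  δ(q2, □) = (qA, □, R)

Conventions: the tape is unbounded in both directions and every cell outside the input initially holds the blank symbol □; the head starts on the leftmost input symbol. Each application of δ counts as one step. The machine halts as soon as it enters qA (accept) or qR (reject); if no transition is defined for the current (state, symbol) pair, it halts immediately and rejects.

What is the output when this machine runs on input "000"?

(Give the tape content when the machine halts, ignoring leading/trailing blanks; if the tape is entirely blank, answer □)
Step 0: [q0]000 (head at position 0)
Step 1: δ(q0, 0) = (q0, 0, R)  ⊢  0[q0]00 (head at position 1)
Step 2: δ(q0, 0) = (q0, 0, R)  ⊢  00[q0]0 (head at position 2)
Step 3: δ(q0, 0) = (q0, 0, R)  ⊢  000[q0]□ (head at position 3)
Step 4: δ(q0, □) = (q1, □, L)  ⊢  00[q1]0□ (head at position 2)
Step 5: δ(q1, 0) = (q2, 1, L)  ⊢  0[q2]01□ (head at position 1)
Step 6: δ(q2, 0) = (q2, 0, L)  ⊢  [q2]001□ (head at position 0)
Step 7: δ(q2, 0) = (q2, 0, L)  ⊢  [q2]□001□ (head at position -1)
Step 8: δ(q2, □) = (qA, □, R)  ⊢  □[qA]001□ (head at position 0)
The machine is in qA, so it halts and accepts.
Tape content when halted (ignoring surrounding blanks): 001

Final answer: Output: 001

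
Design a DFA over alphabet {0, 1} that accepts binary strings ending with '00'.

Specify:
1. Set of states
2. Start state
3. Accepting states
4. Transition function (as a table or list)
One valid DFA (any DFA recognizing the same language is acceptable):
States: {q0, q1, q2}
Start: q0
Accepting: {q2}
Transitions (accepting states marked with *):
State | 0 | 1 | Accepting
-------------------------
q0    | q1 | q0 |  
q1    | q2 | q0 |  
q2    | q2 | q0 | *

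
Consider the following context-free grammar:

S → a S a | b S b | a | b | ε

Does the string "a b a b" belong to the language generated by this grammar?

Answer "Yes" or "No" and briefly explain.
Every production places the same symbol at both ends (or yields a single symbol / ε), so every derived string is a palindrome. a b a b reversed is b a b a ≠ a b a b, so it is not a palindrome and cannot be derived (already the first step fails: the string starts with a but ends with b, so neither S → a S a nor S → b S b fits).

Final answer: No - no valid derivation exists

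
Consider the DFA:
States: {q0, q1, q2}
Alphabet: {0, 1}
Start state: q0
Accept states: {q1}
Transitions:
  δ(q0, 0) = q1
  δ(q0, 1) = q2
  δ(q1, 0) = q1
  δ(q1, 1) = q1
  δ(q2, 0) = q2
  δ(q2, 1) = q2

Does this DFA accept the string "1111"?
Processing string "1111":
  q0 --1--> q2
  q2 --1--> q2
  q2 --1--> q2
  q2 --1--> q2
Final state: q2
Accept states: {q1}
q2 is not an accept state, so the string is rejected.

Final answer: No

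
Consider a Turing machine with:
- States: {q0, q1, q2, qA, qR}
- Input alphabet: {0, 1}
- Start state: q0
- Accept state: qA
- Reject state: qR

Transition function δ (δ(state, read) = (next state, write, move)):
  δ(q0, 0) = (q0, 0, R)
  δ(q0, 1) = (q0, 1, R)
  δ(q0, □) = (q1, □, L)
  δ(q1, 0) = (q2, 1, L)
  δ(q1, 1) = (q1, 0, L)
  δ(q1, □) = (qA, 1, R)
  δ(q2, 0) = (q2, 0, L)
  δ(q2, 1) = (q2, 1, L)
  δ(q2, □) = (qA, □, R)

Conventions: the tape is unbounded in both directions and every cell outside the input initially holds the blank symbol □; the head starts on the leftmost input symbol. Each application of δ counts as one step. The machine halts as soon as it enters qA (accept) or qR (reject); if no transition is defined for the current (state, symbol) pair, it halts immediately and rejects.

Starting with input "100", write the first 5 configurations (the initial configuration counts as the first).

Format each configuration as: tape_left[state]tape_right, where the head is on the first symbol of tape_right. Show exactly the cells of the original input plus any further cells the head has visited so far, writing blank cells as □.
Step 0: [q0]100 (head at position 0)
Step 1: δ(q0, 1) = (q0, 1, R)  ⊢  1[q0]00 (head at position 1)
Step 2: δ(q0, 0) = (q0, 0, R)  ⊢  10[q0]0 (head at position 2)
Step 3: δ(q0, 0) = (q0, 0, R)  ⊢  100[q0]□ (head at position 3)
Step 4: δ(q0, □) = (q1, □, L)  ⊢  10[q1]0□ (head at position 2)

Final answer: [q0]100 ⊢ 1[q0]00 ⊢ 10[q0]0 ⊢ 100[q0]□ ⊢ 10[q1]0□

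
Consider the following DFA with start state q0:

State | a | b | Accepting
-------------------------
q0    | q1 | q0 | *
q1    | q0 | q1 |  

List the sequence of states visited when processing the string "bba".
q0 → q0 → q0 → q1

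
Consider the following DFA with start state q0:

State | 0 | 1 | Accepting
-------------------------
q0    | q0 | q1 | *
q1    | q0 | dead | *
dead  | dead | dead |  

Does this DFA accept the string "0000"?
Start in q0.
Read '0': q0 → q0
Read '0': q0 → q0
Read '0': q0 → q0
Read '0': q0 → q0
Final state q0 is accepting, so the string is accepted.

Final answer: Yes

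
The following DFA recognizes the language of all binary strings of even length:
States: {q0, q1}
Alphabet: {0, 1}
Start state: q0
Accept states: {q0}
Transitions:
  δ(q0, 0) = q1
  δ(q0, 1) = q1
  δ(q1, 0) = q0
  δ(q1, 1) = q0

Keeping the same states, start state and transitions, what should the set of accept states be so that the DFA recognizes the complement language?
The DFA is complete (every state has a transition on every symbol), so the complement
is recognized by the same DFA with accepting and non-accepting states swapped.
Original accept states: {q0}
Complement accept states = All states - Original accept states
= {q0, q1} - {q0}
= {q1}
Complement language: strings of ODD length

Final answer: {q1}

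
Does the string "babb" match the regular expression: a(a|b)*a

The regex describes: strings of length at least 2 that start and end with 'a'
No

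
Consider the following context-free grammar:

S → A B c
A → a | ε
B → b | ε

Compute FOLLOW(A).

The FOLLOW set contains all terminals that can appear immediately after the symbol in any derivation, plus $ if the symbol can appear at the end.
A occurs in S → A B c followed by B c. Add FIRST(B) minus ε = {b}; B is nullable (B → ε), so what follows B can also follow A: the terminal c. FOLLOW(A) = {b, c}.

Final answer: {b, c}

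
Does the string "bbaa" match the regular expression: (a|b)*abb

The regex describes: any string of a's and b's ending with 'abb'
No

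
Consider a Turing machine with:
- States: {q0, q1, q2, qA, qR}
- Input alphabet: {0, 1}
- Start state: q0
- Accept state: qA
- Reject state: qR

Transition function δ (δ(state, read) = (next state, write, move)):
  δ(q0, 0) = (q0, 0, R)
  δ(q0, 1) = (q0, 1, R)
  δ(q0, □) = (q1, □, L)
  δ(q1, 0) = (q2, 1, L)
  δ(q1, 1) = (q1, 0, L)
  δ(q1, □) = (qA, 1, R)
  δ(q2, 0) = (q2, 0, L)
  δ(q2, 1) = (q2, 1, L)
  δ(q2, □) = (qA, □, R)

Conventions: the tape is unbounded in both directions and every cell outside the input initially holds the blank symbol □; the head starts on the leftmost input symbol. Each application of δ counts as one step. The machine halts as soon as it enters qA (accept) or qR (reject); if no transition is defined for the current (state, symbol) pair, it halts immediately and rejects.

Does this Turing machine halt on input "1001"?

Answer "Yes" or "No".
Step 0: [q0]1001 (head at position 0)
Step 1: δ(q0, 1) = (q0, 1, R)  ⊢  1[q0]001 (head at position 1)
Step 2: δ(q0, 0) = (q0, 0, R)  ⊢  10[q0]01 (head at position 2)
Step 3: δ(q0, 0) = (q0, 0, R)  ⊢  100[q0]1 (head at position 3)
Step 4: δ(q0, 1) = (q0, 1, R)  ⊢  1001[q0]□ (head at position 4)
Step 5: δ(q0, □) = (q1, □, L)  ⊢  100[q1]1□ (head at position 3)
Step 6: δ(q1, 1) = (q1, 0, L)  ⊢  10[q1]00□ (head at position 2)
Step 7: δ(q1, 0) = (q2, 1, L)  ⊢  1[q2]010□ (head at position 1)
Step 8: δ(q2, 0) = (q2, 0, L)  ⊢  [q2]1010□ (head at position 0)
Step 9: δ(q2, 1) = (q2, 1, L)  ⊢  [q2]□1010□ (head at position -1)
Step 10: δ(q2, □) = (qA, □, R)  ⊢  □[qA]1010□ (head at position 0)
The machine is in qA, so it halts and accepts.
It halts after 10 steps.

Final answer: Yes - halts after 10 steps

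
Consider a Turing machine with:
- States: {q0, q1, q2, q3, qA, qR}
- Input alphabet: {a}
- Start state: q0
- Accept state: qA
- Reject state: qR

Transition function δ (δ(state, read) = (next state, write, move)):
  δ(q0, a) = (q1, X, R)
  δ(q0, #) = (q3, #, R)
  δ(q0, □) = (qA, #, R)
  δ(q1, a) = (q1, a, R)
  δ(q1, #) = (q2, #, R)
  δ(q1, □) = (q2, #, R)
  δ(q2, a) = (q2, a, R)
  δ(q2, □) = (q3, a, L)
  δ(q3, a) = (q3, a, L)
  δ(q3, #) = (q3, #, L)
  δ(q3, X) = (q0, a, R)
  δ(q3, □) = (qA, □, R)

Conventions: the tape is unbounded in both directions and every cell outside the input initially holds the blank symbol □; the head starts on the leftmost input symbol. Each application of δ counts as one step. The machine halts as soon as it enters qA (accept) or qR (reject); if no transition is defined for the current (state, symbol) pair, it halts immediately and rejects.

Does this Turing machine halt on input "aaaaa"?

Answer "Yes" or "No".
Trace (configuration after each step, as tape_left[state]tape_right with head position):
Step 0: [q0]aaaaa (head at position 0)
Step 1: X[q1]aaaa (head 1)
Step 2: Xa[q1]aaa (head 2)
Step 3: Xaa[q1]aa (head 3)
Step 4: Xaaa[q1]a (head 4)
Step 5: Xaaaa[q1]□ (head 5)
Step 6: Xaaaa#[q2]□ (head 6)
Step 7: Xaaaa[q3]#a (head 5)
Step 8: Xaaa[q3]a#a (head 4)
Step 9: Xaa[q3]aa#a (head 3)
Step 10: Xa[q3]aaa#a (head 2)
Step 11: X[q3]aaaa#a (head 1)
Step 12: [q3]Xaaaa#a (head 0)
Step 13: a[q0]aaaa#a (head 1)
Step 14: aX[q1]aaa#a (head 2)
Step 15: aXa[q1]aa#a (head 3)
Step 16: aXaa[q1]a#a (head 4)
Step 17: aXaaa[q1]#a (head 5)
Step 18: aXaaa#[q2]a (head 6)
Step 19: aXaaa#a[q2]□ (head 7)
Step 20: aXaaa#[q3]aa (head 6)
Step 21: aXaaa[q3]#aa (head 5)
Step 22: aXaa[q3]a#aa (head 4)
Step 23: aXa[q3]aa#aa (head 3)
Step 24: aX[q3]aaa#aa (head 2)
Step 25: a[q3]Xaaa#aa (head 1)
Step 26: aa[q0]aaa#aa (head 2)
Step 27: aaX[q1]aa#aa (head 3)
Step 28: aaXa[q1]a#aa (head 4)
Step 29: aaXaa[q1]#aa (head 5)
Step 30: aaXaa#[q2]aa (head 6)
Step 31: aaXaa#a[q2]a (head 7)
Step 32: aaXaa#aa[q2]□ (head 8)
Step 33: aaXaa#a[q3]aa (head 7)
Step 34: aaXaa#[q3]aaa (head 6)
Step 35: aaXaa[q3]#aaa (head 5)
Step 36: aaXa[q3]a#aaa (head 4)
Step 37: aaX[q3]aa#aaa (head 3)
Step 38: aa[q3]Xaa#aaa (head 2)
Step 39: aaa[q0]aa#aaa (head 3)
Step 40: aaaX[q1]a#aaa (head 4)
Step 41: aaaXa[q1]#aaa (head 5)
Step 42: aaaXa#[q2]aaa (head 6)
Step 43: aaaXa#a[q2]aa (head 7)
Step 44: aaaXa#aa[q2]a (head 8)
Step 45: aaaXa#aaa[q2]□ (head 9)
Step 46: aaaXa#aa[q3]aa (head 8)
Step 47: aaaXa#a[q3]aaa (head 7)
Step 48: aaaXa#[q3]aaaa (head 6)
Step 49: aaaXa[q3]#aaaa (head 5)
Step 50: aaaX[q3]a#aaaa (head 4)
Step 51: aaa[q3]Xa#aaaa (head 3)
Step 52: aaaa[q0]a#aaaa (head 4)
Step 53: aaaaX[q1]#aaaa (head 5)
Step 54: aaaaX#[q2]aaaa (head 6)
Step 55: aaaaX#a[q2]aaa (head 7)
Step 56: aaaaX#aa[q2]aa (head 8)
Step 57: aaaaX#aaa[q2]a (head 9)
Step 58: aaaaX#aaaa[q2]□ (head 10)
Step 59: aaaaX#aaa[q3]aa (head 9)
Step 60: aaaaX#aa[q3]aaa (head 8)
Step 61: aaaaX#a[q3]aaaa (head 7)
Step 62: aaaaX#[q3]aaaaa (head 6)
Step 63: aaaaX[q3]#aaaaa (head 5)
Step 64: aaaa[q3]X#aaaaa (head 4)
Step 65: aaaaa[q0]#aaaaa (head 5)
Step 66: aaaaa#[q3]aaaaa (head 6)
Step 67: aaaaa[q3]#aaaaa (head 5)
Step 68: aaaa[q3]a#aaaaa (head 4)
Step 69: aaa[q3]aa#aaaaa (head 3)
Step 70: aa[q3]aaa#aaaaa (head 2)
Step 71: a[q3]aaaa#aaaaa (head 1)
Step 72: [q3]aaaaa#aaaaa (head 0)
Step 73: [q3]□aaaaa#aaaaa (head -1)
Step 74: □[qA]aaaaa#aaaaa (head 0)
The machine is in qA, so it halts and accepts.
It halts after 74 steps.

Final answer: Yes - halts after 74 steps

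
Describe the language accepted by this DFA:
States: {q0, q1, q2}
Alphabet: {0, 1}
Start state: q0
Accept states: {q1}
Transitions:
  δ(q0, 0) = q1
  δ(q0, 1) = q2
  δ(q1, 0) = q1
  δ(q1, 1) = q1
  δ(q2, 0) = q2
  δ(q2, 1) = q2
Analyzing the DFA structure:
Start state: q0
Accept states: {q1}
Interpreting what each state remembers (checking against the transitions):
  q0: nothing has been read yet
  q1: the first symbol was 0
  q2: the first symbol was 1 (trap state)
  δ(q0, 0): in q0 (nothing has been read yet), after reading 0 we have: the first symbol was 0 → q1
  δ(q0, 1): in q0 (nothing has been read yet), after reading 1 we have: the first symbol was 1 (trap state) → q2
  δ(q1, 0): in q1 (the first symbol was 0), after reading 0 we have: the first symbol was 0 → q1
  δ(q1, 1): in q1 (the first symbol was 0), after reading 1 we have: the first symbol was 0 → q1
  δ(q2, 0): in q2 (the first symbol was 1 (trap state)), after reading 0 we have: the first symbol was 1 (trap state) → q2
  δ(q2, 1): in q2 (the first symbol was 1 (trap state)), after reading 1 we have: the first symbol was 1 (trap state) → q2
A string is accepted iff it ends in {q1}, i.e. the first symbol was 0.
Language: All binary strings starting with 0

Final answer: All binary strings starting with 0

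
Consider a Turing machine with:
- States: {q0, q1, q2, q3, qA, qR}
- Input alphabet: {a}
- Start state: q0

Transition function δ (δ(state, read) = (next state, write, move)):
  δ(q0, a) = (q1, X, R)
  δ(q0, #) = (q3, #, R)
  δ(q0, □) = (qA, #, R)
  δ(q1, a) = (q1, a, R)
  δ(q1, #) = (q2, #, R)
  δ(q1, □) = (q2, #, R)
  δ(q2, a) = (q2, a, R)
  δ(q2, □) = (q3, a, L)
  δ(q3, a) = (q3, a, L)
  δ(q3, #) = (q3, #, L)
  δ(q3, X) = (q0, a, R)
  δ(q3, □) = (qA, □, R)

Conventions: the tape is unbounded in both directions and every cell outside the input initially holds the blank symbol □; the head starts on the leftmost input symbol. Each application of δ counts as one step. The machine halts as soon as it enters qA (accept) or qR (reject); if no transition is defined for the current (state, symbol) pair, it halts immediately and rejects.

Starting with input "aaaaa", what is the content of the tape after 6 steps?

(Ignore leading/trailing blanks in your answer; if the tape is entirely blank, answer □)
Step 0: [q0]aaaaa (head at position 0)
Step 1: δ(q0, a) = (q1, X, R)  ⊢  X[q1]aaaa (head at position 1)
Step 2: δ(q1, a) = (q1, a, R)  ⊢  Xa[q1]aaa (head at position 2)
Step 3: δ(q1, a) = (q1, a, R)  ⊢  Xaa[q1]aa (head at position 3)
Step 4: δ(q1, a) = (q1, a, R)  ⊢  Xaaa[q1]a (head at position 4)
Step 5: δ(q1, a) = (q1, a, R)  ⊢  Xaaaa[q1]□ (head at position 5)
Step 6: δ(q1, □) = (q2, #, R)  ⊢  Xaaaa#[q2]□ (head at position 6)
Tape after 6 steps (ignoring surrounding blanks): Xaaaa#

Final answer: Tape: Xaaaa#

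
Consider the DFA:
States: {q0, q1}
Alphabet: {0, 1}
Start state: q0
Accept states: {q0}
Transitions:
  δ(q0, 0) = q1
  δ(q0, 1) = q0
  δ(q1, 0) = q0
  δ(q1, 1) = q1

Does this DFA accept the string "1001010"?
Processing string "1001010":
  q0 --1--> q0
  q0 --0--> q1
  q1 --0--> q0
  q0 --1--> q0
  q0 --0--> q1
  q1 --1--> q1
  q1 --0--> q0
Final state: q0
Accept states: {q0}
q0 is an accept state, so the string is accepted.

Final answer: Yes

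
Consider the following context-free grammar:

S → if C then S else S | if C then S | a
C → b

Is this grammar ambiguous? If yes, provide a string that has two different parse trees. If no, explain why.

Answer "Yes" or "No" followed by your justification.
The 'dangling else' can attach to either if. Two leftmost derivations of  if b then if b then a else a:
  (1) S ⇒ if C then S else S ⇒ if b then S else S ⇒ if b then if C then S else S ⇒ if b then if b then S else S ⇒ if b then if b then a else S ⇒ if b then if b then a else a   (else belongs to the outer if)
  (2) S ⇒ if C then S ⇒ if b then S ⇒ if b then if C then S else S ⇒ if b then if b then S else S ⇒ if b then if b then a else S ⇒ if b then if b then a else a   (else belongs to the inner if)
Two distinct parse trees for the same string, so the grammar is ambiguous.

Final answer: Yes - the string 'if b then if b then a else a' has two distinct leftmost derivations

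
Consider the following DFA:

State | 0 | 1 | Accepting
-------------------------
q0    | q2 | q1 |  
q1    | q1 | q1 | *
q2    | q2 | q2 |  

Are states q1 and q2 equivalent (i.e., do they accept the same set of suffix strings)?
Try the suffix ε (the empty string).
From q1: q1 — accepting.
From q2: q2 — not accepting.
The two states disagree on this suffix, so they are not equivalent.

Final answer: No. Distinguishing string: ε (the empty string) - accepted from q1 but not from q2.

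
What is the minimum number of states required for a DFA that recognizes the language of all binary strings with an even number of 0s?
Language: binary strings with an even number of 0s
Lower bound (Myhill–Nerode): the prefixes ε, 0 are pairwise distinguishable:
  ε vs 0: suffix ε distinguishes them (ε has zero 0s (accepted), 0 has one 0 (rejected))
So any DFA needs at least 2 states.
Upper bound: a DFA with 2 states exists (one state per class above).
Minimum states: 2

Final answer: 2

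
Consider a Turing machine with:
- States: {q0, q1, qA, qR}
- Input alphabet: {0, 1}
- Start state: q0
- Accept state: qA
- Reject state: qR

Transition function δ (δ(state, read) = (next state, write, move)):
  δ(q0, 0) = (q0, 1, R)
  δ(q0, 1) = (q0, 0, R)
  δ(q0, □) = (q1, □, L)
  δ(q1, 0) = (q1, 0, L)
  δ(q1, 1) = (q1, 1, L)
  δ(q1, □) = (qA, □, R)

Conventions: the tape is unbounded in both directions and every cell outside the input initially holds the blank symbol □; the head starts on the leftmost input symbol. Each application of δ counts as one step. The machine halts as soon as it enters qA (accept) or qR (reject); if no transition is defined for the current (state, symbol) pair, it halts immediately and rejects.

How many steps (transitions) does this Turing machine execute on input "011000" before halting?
Step 0: [q0]011000 (head at position 0)
Step 1: δ(q0, 0) = (q0, 1, R)  ⊢  1[q0]11000 (head at position 1)
Step 2: δ(q0, 1) = (q0, 0, R)  ⊢  10[q0]1000 (head at position 2)
Step 3: δ(q0, 1) = (q0, 0, R)  ⊢  100[q0]000 (head at position 3)
Step 4: δ(q0, 0) = (q0, 1, R)  ⊢  1001[q0]00 (head at position 4)
Step 5: δ(q0, 0) = (q0, 1, R)  ⊢  10011[q0]0 (head at position 5)
Step 6: δ(q0, 0) = (q0, 1, R)  ⊢  100111[q0]□ (head at position 6)
Step 7: δ(q0, □) = (q1, □, L)  ⊢  10011[q1]1□ (head at position 5)
Step 8: δ(q1, 1) = (q1, 1, L)  ⊢  1001[q1]11□ (head at position 4)
Step 9: δ(q1, 1) = (q1, 1, L)  ⊢  100[q1]111□ (head at position 3)
Step 10: δ(q1, 1) = (q1, 1, L)  ⊢  10[q1]0111□ (head at position 2)
Step 11: δ(q1, 0) = (q1, 0, L)  ⊢  1[q1]00111□ (head at position 1)
Step 12: δ(q1, 0) = (q1, 0, L)  ⊢  [q1]100111□ (head at position 0)
Step 13: δ(q1, 1) = (q1, 1, L)  ⊢  [q1]□100111□ (head at position -1)
Step 14: δ(q1, □) = (qA, □, R)  ⊢  □[qA]100111□ (head at position 0)
The machine is in qA, so it halts and accepts.
Number of transitions executed: 14.

Final answer: 14 steps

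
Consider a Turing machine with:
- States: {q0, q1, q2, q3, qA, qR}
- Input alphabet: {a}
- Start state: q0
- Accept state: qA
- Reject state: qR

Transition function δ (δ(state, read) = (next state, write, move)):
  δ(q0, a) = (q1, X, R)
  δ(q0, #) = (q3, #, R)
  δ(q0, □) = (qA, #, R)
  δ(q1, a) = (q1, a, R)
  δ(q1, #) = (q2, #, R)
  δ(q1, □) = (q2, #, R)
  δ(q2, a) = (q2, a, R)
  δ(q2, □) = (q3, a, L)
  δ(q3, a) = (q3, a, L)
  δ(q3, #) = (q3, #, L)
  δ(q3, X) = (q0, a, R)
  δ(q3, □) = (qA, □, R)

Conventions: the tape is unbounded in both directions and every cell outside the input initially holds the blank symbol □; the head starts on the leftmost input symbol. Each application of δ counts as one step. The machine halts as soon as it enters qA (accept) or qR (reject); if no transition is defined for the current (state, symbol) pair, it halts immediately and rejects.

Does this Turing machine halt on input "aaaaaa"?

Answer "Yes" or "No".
Trace (configuration after each step, as tape_left[state]tape_right with head position):
Step 0: [q0]aaaaaa (head at position 0)
Step 1: X[q1]aaaaa (head 1)
Step 2: Xa[q1]aaaa (head 2)
Step 3: Xaa[q1]aaa (head 3)
Step 4: Xaaa[q1]aa (head 4)
Step 5: Xaaaa[q1]a (head 5)
Step 6: Xaaaaa[q1]□ (head 6)
Step 7: Xaaaaa#[q2]□ (head 7)
Step 8: Xaaaaa[q3]#a (head 6)
Step 9: Xaaaa[q3]a#a (head 5)
Step 10: Xaaa[q3]aa#a (head 4)
Step 11: Xaa[q3]aaa#a (head 3)
Step 12: Xa[q3]aaaa#a (head 2)
Step 13: X[q3]aaaaa#a (head 1)
Step 14: [q3]Xaaaaa#a (head 0)
Step 15: a[q0]aaaaa#a (head 1)
Step 16: aX[q1]aaaa#a (head 2)
Step 17: aXa[q1]aaa#a (head 3)
Step 18: aXaa[q1]aa#a (head 4)
Step 19: aXaaa[q1]a#a (head 5)
Step 20: aXaaaa[q1]#a (head 6)
Step 21: aXaaaa#[q2]a (head 7)
Step 22: aXaaaa#a[q2]□ (head 8)
Step 23: aXaaaa#[q3]aa (head 7)
Step 24: aXaaaa[q3]#aa (head 6)
Step 25: aXaaa[q3]a#aa (head 5)
Step 26: aXaa[q3]aa#aa (head 4)
Step 27: aXa[q3]aaa#aa (head 3)
Step 28: aX[q3]aaaa#aa (head 2)
Step 29: a[q3]Xaaaa#aa (head 1)
Step 30: aa[q0]aaaa#aa (head 2)
Step 31: aaX[q1]aaa#aa (head 3)
Step 32: aaXa[q1]aa#aa (head 4)
Step 33: aaXaa[q1]a#aa (head 5)
Step 34: aaXaaa[q1]#aa (head 6)
Step 35: aaXaaa#[q2]aa (head 7)
Step 36: aaXaaa#a[q2]a (head 8)
Step 37: aaXaaa#aa[q2]□ (head 9)
Step 38: aaXaaa#a[q3]aa (head 8)
Step 39: aaXaaa#[q3]aaa (head 7)
Step 40: aaXaaa[q3]#aaa (head 6)
Step 41: aaXaa[q3]a#aaa (head 5)
Step 42: aaXa[q3]aa#aaa (head 4)
Step 43: aaX[q3]aaa#aaa (head 3)
Step 44: aa[q3]Xaaa#aaa (head 2)
Step 45: aaa[q0]aaa#aaa (head 3)
Step 46: aaaX[q1]aa#aaa (head 4)
Step 47: aaaXa[q1]a#aaa (head 5)
Step 48: aaaXaa[q1]#aaa (head 6)
Step 49: aaaXaa#[q2]aaa (head 7)
Step 50: aaaXaa#a[q2]aa (head 8)
Step 51: aaaXaa#aa[q2]a (head 9)
Step 52: aaaXaa#aaa[q2]□ (head 10)
Step 53: aaaXaa#aa[q3]aa (head 9)
Step 54: aaaXaa#a[q3]aaa (head 8)
Step 55: aaaXaa#[q3]aaaa (head 7)
Step 56: aaaXaa[q3]#aaaa (head 6)
Step 57: aaaXa[q3]a#aaaa (head 5)
Step 58: aaaX[q3]aa#aaaa (head 4)
Step 59: aaa[q3]Xaa#aaaa (head 3)
Step 60: aaaa[q0]aa#aaaa (head 4)
Step 61: aaaaX[q1]a#aaaa (head 5)
Step 62: aaaaXa[q1]#aaaa (head 6)
Step 63: aaaaXa#[q2]aaaa (head 7)
Step 64: aaaaXa#a[q2]aaa (head 8)
Step 65: aaaaXa#aa[q2]aa (head 9)
Step 66: aaaaXa#aaa[q2]a (head 10)
Step 67: aaaaXa#aaaa[q2]□ (head 11)
Step 68: aaaaXa#aaa[q3]aa (head 10)
Step 69: aaaaXa#aa[q3]aaa (head 9)
Step 70: aaaaXa#a[q3]aaaa (head 8)
Step 71: aaaaXa#[q3]aaaaa (head 7)
Step 72: aaaaXa[q3]#aaaaa (head 6)
Step 73: aaaaX[q3]a#aaaaa (head 5)
Step 74: aaaa[q3]Xa#aaaaa (head 4)
Step 75: aaaaa[q0]a#aaaaa (head 5)
Step 76: aaaaaX[q1]#aaaaa (head 6)
Step 77: aaaaaX#[q2]aaaaa (head 7)
Step 78: aaaaaX#a[q2]aaaa (head 8)
Step 79: aaaaaX#aa[q2]aaa (head 9)
Step 80: aaaaaX#aaa[q2]aa (head 10)
Step 81: aaaaaX#aaaa[q2]a (head 11)
Step 82: aaaaaX#aaaaa[q2]□ (head 12)
Step 83: aaaaaX#aaaa[q3]aa (head 11)
Step 84: aaaaaX#aaa[q3]aaa (head 10)
Step 85: aaaaaX#aa[q3]aaaa (head 9)
Step 86: aaaaaX#a[q3]aaaaa (head 8)
Step 87: aaaaaX#[q3]aaaaaa (head 7)
Step 88: aaaaaX[q3]#aaaaaa (head 6)
Step 89: aaaaa[q3]X#aaaaaa (head 5)
Step 90: aaaaaa[q0]#aaaaaa (head 6)
Step 91: aaaaaa#[q3]aaaaaa (head 7)
Step 92: aaaaaa[q3]#aaaaaa (head 6)
Step 93: aaaaa[q3]a#aaaaaa (head 5)
Step 94: aaaa[q3]aa#aaaaaa (head 4)
Step 95: aaa[q3]aaa#aaaaaa (head 3)
Step 96: aa[q3]aaaa#aaaaaa (head 2)
Step 97: a[q3]aaaaa#aaaaaa (head 1)
Step 98: [q3]aaaaaa#aaaaaa (head 0)
Step 99: [q3]□aaaaaa#aaaaaa (head -1)
Step 100: □[qA]aaaaaa#aaaaaa (head 0)
The machine is in qA, so it halts and accepts.
It halts after 100 steps.

Final answer: Yes - halts after 100 steps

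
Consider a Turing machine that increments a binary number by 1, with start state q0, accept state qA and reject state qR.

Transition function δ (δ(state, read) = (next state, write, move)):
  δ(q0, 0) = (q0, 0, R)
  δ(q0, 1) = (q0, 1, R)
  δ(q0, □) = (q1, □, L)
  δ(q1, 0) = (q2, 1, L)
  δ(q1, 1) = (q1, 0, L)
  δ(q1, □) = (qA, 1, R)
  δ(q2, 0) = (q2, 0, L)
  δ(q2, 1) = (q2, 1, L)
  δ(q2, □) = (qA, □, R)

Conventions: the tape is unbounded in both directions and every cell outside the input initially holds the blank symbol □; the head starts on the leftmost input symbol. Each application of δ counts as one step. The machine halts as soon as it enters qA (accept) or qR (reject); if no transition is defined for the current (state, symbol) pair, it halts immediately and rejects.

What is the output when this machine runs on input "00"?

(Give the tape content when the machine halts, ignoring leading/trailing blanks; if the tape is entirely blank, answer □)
Step 0: [q0]00 (head at position 0)
Step 1: δ(q0, 0) = (q0, 0, R)  ⊢  0[q0]0 (head at position 1)
Step 2: δ(q0, 0) = (q0, 0, R)  ⊢  00[q0]□ (head at position 2)
Step 3: δ(q0, □) = (q1, □, L)  ⊢  0[q1]0□ (head at position 1)
Step 4: δ(q1, 0) = (q2, 1, L)  ⊢  [q2]01□ (head at position 0)
Step 5: δ(q2, 0) = (q2, 0, L)  ⊢  [q2]□01□ (head at position -1)
Step 6: δ(q2, □) = (qA, □, R)  ⊢  □[qA]01□ (head at position 0)
The machine is in qA, so it halts and accepts.
Tape content when halted (ignoring surrounding blanks): 01

Final answer: Output: 01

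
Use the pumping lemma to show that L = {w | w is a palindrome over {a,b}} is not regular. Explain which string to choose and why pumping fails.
Language: L = {w | w is a palindrome over {a,b}} (strings that read the same forwards and backwards)
Step 1: Assume for contradiction that L is regular, with pumping length p.
Step 2: Choose s = a^p b a^p. Then s ∈ L (it reads the same forwards and backwards) and |s| ≥ p.
Step 3: Consider any decomposition s = xyz with |xy| ≤ p and |y| > 0. Since |xy| ≤ p and the first p symbols of s are all a's, y = a^k for some k with 1 ≤ k ≤ p.
Step 4: Pumping up (i = 2): xy²z = a^(p+k) b a^p. Its reverse is a^p b a^(p+k) ≠ a^(p+k) b a^p (the single b is no longer in the middle), so xy²z is not a palindrome and xy²z ∉ L.
This contradicts the pumping lemma, so L is not regular.

Final answer: Choose s = a^p b a^p. Since |xy| ≤ p, y = a^k with k ≥ 1. Then xy²z = a^(p+k) b a^p is not a palindrome, so ∉ L.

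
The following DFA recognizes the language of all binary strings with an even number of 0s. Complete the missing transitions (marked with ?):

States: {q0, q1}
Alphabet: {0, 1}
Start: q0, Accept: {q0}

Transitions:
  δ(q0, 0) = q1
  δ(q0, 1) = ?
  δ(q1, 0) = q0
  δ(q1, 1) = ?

What each state remembers (consistent with the given transitions and accept states):
  q0: an even number of 0s has been read so far
  q1: an odd number of 0s has been read so far
Filling in the missing entries:
  δ(q0, 1): in q0 (an even number of 0s has been read so far), after reading 1 we have: an even number of 0s has been read so far → q0
  δ(q1, 1): in q1 (an odd number of 0s has been read so far), after reading 1 we have: an odd number of 0s has been read so far → q1

Final answer: δ(q0, 1) = q0; δ(q1, 1) = q1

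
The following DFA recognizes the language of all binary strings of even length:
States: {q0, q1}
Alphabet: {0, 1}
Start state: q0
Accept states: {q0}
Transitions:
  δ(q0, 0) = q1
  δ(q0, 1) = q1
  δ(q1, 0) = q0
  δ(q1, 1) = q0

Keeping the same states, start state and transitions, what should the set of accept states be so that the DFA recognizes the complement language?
The DFA is complete (every state has a transition on every symbol), so the complement
is recognized by the same DFA with accepting and non-accepting states swapped.
Original accept states: {q0}
Complement accept states = All states - Original accept states
= {q0, q1} - {q0}
= {q1}
Complement language: strings of ODD length

Final answer: {q1}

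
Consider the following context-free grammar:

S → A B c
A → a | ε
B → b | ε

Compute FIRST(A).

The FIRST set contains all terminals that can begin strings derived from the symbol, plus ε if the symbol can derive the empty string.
A → a contributes a; A → ε makes A nullable, contributing ε. FIRST(A) = {a, ε}.

Final answer: {a, ε}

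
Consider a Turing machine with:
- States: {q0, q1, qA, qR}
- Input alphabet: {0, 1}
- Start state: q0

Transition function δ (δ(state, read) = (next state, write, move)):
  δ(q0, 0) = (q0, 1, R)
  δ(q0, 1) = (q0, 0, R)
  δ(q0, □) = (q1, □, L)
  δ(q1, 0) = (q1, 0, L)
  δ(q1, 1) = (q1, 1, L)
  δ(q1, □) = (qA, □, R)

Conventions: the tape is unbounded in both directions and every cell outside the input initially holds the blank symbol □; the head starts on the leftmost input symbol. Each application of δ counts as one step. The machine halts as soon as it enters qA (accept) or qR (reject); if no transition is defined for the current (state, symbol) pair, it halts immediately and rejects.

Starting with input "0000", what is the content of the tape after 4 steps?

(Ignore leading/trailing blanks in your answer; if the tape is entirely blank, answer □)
Step 0: [q0]0000 (head at position 0)
Step 1: δ(q0, 0) = (q0, 1, R)  ⊢  1[q0]000 (head at position 1)
Step 2: δ(q0, 0) = (q0, 1, R)  ⊢  11[q0]00 (head at position 2)
Step 3: δ(q0, 0) = (q0, 1, R)  ⊢  111[q0]0 (head at position 3)
Step 4: δ(q0, 0) = (q0, 1, R)  ⊢  1111[q0]□ (head at position 4)
Tape after 4 steps (ignoring surrounding blanks): 1111

Final answer: Tape: 1111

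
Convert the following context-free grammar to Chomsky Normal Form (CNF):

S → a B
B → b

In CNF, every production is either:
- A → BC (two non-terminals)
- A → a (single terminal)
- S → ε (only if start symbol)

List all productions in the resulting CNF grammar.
The grammar has no ε-productions or unit productions to eliminate.
S → a B has terminal a in a right-hand side of length ≥ 2: introduce T_a → a and use T_a in place of a.
B → b is already in CNF (single terminal) – keep it.
S → a B becomes S → T_a B.
Resulting CNF grammar (3 productions): T_a → a; B → b; S → T_a B

Final answer: T_a → a; B → b; S → T_a B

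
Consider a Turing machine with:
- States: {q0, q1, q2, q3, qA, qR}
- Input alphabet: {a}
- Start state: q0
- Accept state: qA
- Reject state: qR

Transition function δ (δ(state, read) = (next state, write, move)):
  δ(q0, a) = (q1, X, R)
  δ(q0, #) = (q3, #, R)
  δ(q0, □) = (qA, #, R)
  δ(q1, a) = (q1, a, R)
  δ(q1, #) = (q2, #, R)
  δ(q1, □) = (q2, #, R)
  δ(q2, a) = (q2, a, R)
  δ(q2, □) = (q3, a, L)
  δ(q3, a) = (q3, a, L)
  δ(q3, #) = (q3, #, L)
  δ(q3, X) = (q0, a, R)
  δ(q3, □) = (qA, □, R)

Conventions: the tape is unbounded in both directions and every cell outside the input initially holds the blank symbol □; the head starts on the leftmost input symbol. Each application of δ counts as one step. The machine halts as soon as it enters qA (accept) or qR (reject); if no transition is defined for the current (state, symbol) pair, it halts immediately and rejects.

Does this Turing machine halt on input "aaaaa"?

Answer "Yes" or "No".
Trace (configuration after each step, as tape_left[state]tape_right with head position):
Step 0: [q0]aaaaa (head at position 0)
Step 1: X[q1]aaaa (head 1)
Step 2: Xa[q1]aaa (head 2)
Step 3: Xaa[q1]aa (head 3)
Step 4: Xaaa[q1]a (head 4)
Step 5: Xaaaa[q1]□ (head 5)
Step 6: Xaaaa#[q2]□ (head 6)
Step 7: Xaaaa[q3]#a (head 5)
Step 8: Xaaa[q3]a#a (head 4)
Step 9: Xaa[q3]aa#a (head 3)
Step 10: Xa[q3]aaa#a (head 2)
Step 11: X[q3]aaaa#a (head 1)
Step 12: [q3]Xaaaa#a (head 0)
Step 13: a[q0]aaaa#a (head 1)
Step 14: aX[q1]aaa#a (head 2)
Step 15: aXa[q1]aa#a (head 3)
Step 16: aXaa[q1]a#a (head 4)
Step 17: aXaaa[q1]#a (head 5)
Step 18: aXaaa#[q2]a (head 6)
Step 19: aXaaa#a[q2]□ (head 7)
Step 20: aXaaa#[q3]aa (head 6)
Step 21: aXaaa[q3]#aa (head 5)
Step 22: aXaa[q3]a#aa (head 4)
Step 23: aXa[q3]aa#aa (head 3)
Step 24: aX[q3]aaa#aa (head 2)
Step 25: a[q3]Xaaa#aa (head 1)
Step 26: aa[q0]aaa#aa (head 2)
Step 27: aaX[q1]aa#aa (head 3)
Step 28: aaXa[q1]a#aa (head 4)
Step 29: aaXaa[q1]#aa (head 5)
Step 30: aaXaa#[q2]aa (head 6)
Step 31: aaXaa#a[q2]a (head 7)
Step 32: aaXaa#aa[q2]□ (head 8)
Step 33: aaXaa#a[q3]aa (head 7)
Step 34: aaXaa#[q3]aaa (head 6)
Step 35: aaXaa[q3]#aaa (head 5)
Step 36: aaXa[q3]a#aaa (head 4)
Step 37: aaX[q3]aa#aaa (head 3)
Step 38: aa[q3]Xaa#aaa (head 2)
Step 39: aaa[q0]aa#aaa (head 3)
Step 40: aaaX[q1]a#aaa (head 4)
Step 41: aaaXa[q1]#aaa (head 5)
Step 42: aaaXa#[q2]aaa (head 6)
Step 43: aaaXa#a[q2]aa (head 7)
Step 44: aaaXa#aa[q2]a (head 8)
Step 45: aaaXa#aaa[q2]□ (head 9)
Step 46: aaaXa#aa[q3]aa (head 8)
Step 47: aaaXa#a[q3]aaa (head 7)
Step 48: aaaXa#[q3]aaaa (head 6)
Step 49: aaaXa[q3]#aaaa (head 5)
Step 50: aaaX[q3]a#aaaa (head 4)
Step 51: aaa[q3]Xa#aaaa (head 3)
Step 52: aaaa[q0]a#aaaa (head 4)
Step 53: aaaaX[q1]#aaaa (head 5)
Step 54: aaaaX#[q2]aaaa (head 6)
Step 55: aaaaX#a[q2]aaa (head 7)
Step 56: aaaaX#aa[q2]aa (head 8)
Step 57: aaaaX#aaa[q2]a (head 9)
Step 58: aaaaX#aaaa[q2]□ (head 10)
Step 59: aaaaX#aaa[q3]aa (head 9)
Step 60: aaaaX#aa[q3]aaa (head 8)
Step 61: aaaaX#a[q3]aaaa (head 7)
Step 62: aaaaX#[q3]aaaaa (head 6)
Step 63: aaaaX[q3]#aaaaa (head 5)
Step 64: aaaa[q3]X#aaaaa (head 4)
Step 65: aaaaa[q0]#aaaaa (head 5)
Step 66: aaaaa#[q3]aaaaa (head 6)
Step 67: aaaaa[q3]#aaaaa (head 5)
Step 68: aaaa[q3]a#aaaaa (head 4)
Step 69: aaa[q3]aa#aaaaa (head 3)
Step 70: aa[q3]aaa#aaaaa (head 2)
Step 71: a[q3]aaaa#aaaaa (head 1)
Step 72: [q3]aaaaa#aaaaa (head 0)
Step 73: [q3]□aaaaa#aaaaa (head -1)
Step 74: □[qA]aaaaa#aaaaa (head 0)
The machine is in qA, so it halts and accepts.
It halts after 74 steps.

Final answer: Yes - halts after 74 steps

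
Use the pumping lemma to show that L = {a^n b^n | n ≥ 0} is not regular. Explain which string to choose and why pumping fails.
Language: L = {a^n b^n | n ≥ 0} (equal numbers of a's followed by b's)
Step 1: Assume for contradiction that L is regular, with pumping length p.
Step 2: Choose s = a^p b^p. Then s ∈ L (it has p a's followed by p b's) and |s| ≥ p.
Step 3: Consider any decomposition s = xyz with |xy| ≤ p and |y| > 0. Since |xy| ≤ p and the first p symbols of s are all a's, y = a^k for some k with 1 ≤ k ≤ p.
Step 4: Pumping up (i = 2): xy²z = a^(p+k) b^p, which has more a's than b's, so xy²z ∉ L.
This contradicts the pumping lemma, so L is not regular.

Final answer: Choose s = a^p b^p. Since |xy| ≤ p, y = a^k with k ≥ 1. Then xy²z = a^(p+k) b^p ∉ L.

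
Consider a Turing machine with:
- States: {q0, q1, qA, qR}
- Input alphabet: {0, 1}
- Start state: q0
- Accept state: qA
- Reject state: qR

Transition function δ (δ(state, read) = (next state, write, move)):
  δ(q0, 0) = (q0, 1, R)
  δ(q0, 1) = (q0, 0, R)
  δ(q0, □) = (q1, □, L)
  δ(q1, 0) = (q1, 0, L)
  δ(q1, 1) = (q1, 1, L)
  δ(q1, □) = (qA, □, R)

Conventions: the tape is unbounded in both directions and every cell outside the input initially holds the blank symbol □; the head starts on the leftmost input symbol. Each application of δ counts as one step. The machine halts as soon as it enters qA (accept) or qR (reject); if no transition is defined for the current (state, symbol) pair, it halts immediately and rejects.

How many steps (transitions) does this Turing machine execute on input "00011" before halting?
Step 0: [q0]00011 (head at position 0)
Step 1: δ(q0, 0) = (q0, 1, R)  ⊢  1[q0]0011 (head at position 1)
Step 2: δ(q0, 0) = (q0, 1, R)  ⊢  11[q0]011 (head at position 2)
Step 3: δ(q0, 0) = (q0, 1, R)  ⊢  111[q0]11 (head at position 3)
Step 4: δ(q0, 1) = (q0, 0, R)  ⊢  1110[q0]1 (head at position 4)
Step 5: δ(q0, 1) = (q0, 0, R)  ⊢  11100[q0]□ (head at position 5)
Step 6: δ(q0, □) = (q1, □, L)  ⊢  1110[q1]0□ (head at position 4)
Step 7: δ(q1, 0) = (q1, 0, L)  ⊢  111[q1]00□ (head at position 3)
Step 8: δ(q1, 0) = (q1, 0, L)  ⊢  11[q1]100□ (head at position 2)
Step 9: δ(q1, 1) = (q1, 1, L)  ⊢  1[q1]1100□ (head at position 1)
Step 10: δ(q1, 1) = (q1, 1, L)  ⊢  [q1]11100□ (head at position 0)
Step 11: δ(q1, 1) = (q1, 1, L)  ⊢  [q1]□11100□ (head at position -1)
Step 12: δ(q1, □) = (qA, □, R)  ⊢  □[qA]11100□ (head at position 0)
The machine is in qA, so it halts and accepts.
Number of transitions executed: 12.

Final answer: 12 steps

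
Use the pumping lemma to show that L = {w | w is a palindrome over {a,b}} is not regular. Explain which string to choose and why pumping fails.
Language: L = {w | w is a palindrome over {a,b}} (strings that read the same forwards and backwards)
Step 1: Assume for contradiction that L is regular, with pumping length p.
Step 2: Choose s = a^p b a^p. Then s ∈ L (it reads the same forwards and backwards) and |s| ≥ p.
Step 3: Consider any decomposition s = xyz with |xy| ≤ p and |y| > 0. Since |xy| ≤ p and the first p symbols of s are all a's, y = a^k for some k with 1 ≤ k ≤ p.
Step 4: Pumping up (i = 2): xy²z = a^(p+k) b a^p. Its reverse is a^p b a^(p+k) ≠ a^(p+k) b a^p (the single b is no longer in the middle), so xy²z is not a palindrome and xy²z ∉ L.
This contradicts the pumping lemma, so L is not regular.

Final answer: Choose s = a^p b a^p. Since |xy| ≤ p, y = a^k with k ≥ 1. Then xy²z = a^(p+k) b a^p is not a palindrome, so ∉ L.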